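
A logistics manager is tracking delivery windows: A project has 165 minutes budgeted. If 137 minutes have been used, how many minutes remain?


Total budget: 165 minutes
Time used: 137 minutes
Remaining: 165 - 137 = 28 minutes
Percent used: 83.0%
Percent remaining: 17.0%

28


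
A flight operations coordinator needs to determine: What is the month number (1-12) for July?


Calendar month order:
6. June
7. July <--
8. August
July is month number 7

7


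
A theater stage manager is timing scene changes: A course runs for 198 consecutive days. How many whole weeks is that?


Total days: 198
Days per week: 7
Division: 198 / 7 = 28 remainder 2
Complete weeks: 28
Remaining days: 2

28


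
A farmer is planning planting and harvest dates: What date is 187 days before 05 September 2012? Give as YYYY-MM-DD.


Start: 2012-09-05
Subtracting 187 days
Days already passed in September: 5
After going back through September: 182 more days to subtract
August 2012: 31 days, 151 remaining
July 2012: 31 days, 120 remaining
June 2012: 30 days, 90 remaining
May 2012: 31 days, 59 remaining
Result: 2012-03-02

2012-03-02


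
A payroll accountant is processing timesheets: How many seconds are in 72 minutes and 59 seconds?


Minutes: 72
Seconds: 59
Convert minutes to seconds: 72 x 60 = 4320
Add remaining seconds: 4320 + 59 = 4379

4379


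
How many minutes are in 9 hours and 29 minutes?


Hours: 9
Extra minutes: 29
Minutes per hour: 60
Hours to minutes: 9 x 60 = 540
Total: 540 + 29 = 569

569


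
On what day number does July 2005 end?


Month: July
Year: 2005
July is a 31-day month
Total: 31 days

31


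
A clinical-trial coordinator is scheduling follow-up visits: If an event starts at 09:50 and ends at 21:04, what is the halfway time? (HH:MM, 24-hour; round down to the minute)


Start time: 09:50 = 590 minutes from midnight
End time: 21:04 = 1264 minutes from midnight
Sum: 590 + 1264 = 1854
Midpoint: 1854 / 2 = 927 minutes
Convert: 927 / 60 = 15 hours, 27 minutes
Result: 15:27

15:27


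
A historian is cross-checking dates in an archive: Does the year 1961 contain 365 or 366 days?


Year: 1961
Check leap year rules:
Divisible by 4? No
1961 is not a leap year
Days: 365

365


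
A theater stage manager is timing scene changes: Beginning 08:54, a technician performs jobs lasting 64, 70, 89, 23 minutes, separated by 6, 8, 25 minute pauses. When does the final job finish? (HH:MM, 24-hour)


Start: 08:54 = 534 min from midnight
  after task 1 (64 min): 09:58
  after break (6 min): 10:04
  after task 2 (70 min): 11:14
  after break (8 min): 11:22
  after task 3 (89 min): 12:51
  after break (25 min): 13:16
  after task 4 (23 min): 13:39
Total elapsed: 285 minutes
End time: 13:39

13:39


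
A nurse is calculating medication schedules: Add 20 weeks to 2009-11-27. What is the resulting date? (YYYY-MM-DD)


Start: 2009-11-27
Weeks to add: 20
Convert to days: 20 x 7 = 140 days
Add 140 days to 2009-11-27
Result: 2010-04-16

2010-04-16


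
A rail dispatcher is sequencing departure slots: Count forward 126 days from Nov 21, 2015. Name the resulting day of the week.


Start: 2015-11-21 (Saturday)
Step 1 - find target date: add 126 days
  2015-11-21 + 126 days = 2016-03-26
Step 2 - day of week:
  126 mod 7 = 0
  Saturday + 0 days -> Saturday
Result: Saturday (2016-03-26)

Saturday


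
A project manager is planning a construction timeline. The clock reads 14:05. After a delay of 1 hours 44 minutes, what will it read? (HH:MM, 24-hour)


Start time: 14:05
Adding: 1 hours 44 minutes
Minutes: 5 + 44 = 49
Hours: 14 + 1 + 0 = 15
Result: 15:49

15:49


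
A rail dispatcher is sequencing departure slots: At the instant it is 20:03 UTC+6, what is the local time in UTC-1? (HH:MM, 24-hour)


Local time: 20:03 at UTC+6 (offset 6h)
Target zone: UTC-1 (offset -1h)
Difference: -1 - (6) = -7 hours
Calculation: 20 + (-7) = 13
Result: 13:03

13:03


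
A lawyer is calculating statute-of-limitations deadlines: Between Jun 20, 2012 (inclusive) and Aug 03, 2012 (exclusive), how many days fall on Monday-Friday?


Start: 2012-06-20 (Wednesday)
End (exclusive): 2012-08-03 (Friday)
Total calendar days: 44
Full weeks: 44 // 7 = 6 -> 30 weekdays
Remaining 2 days starting on Wednesday:
  Wed(w), Thu(w) -> 2 weekdays
Total business days: 30 + 2 = 32

32


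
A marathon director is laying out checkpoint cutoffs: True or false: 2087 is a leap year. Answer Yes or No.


Year: 2087
Divisible by 4? 2087 / 4 = 521.75 -> No
Not divisible by 4, so NOT a leap year

No


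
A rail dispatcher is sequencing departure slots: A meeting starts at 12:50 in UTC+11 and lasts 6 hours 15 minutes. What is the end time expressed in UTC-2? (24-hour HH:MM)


Start: 12:50 in UTC+11
Step 1 - add duration:
  minutes: 50 + 15 = 65 (carry 1h)
  hours: 12 + 6 + 1 = 19
  end in UTC+11: 19:05
Step 2 - convert UTC+11 -> UTC-2:
  offset difference: -2 - (11) = -13 hours
  19 + (-13) = 6 -> mod 24 = 6
Result: 06:05 in UTC-2

06:05


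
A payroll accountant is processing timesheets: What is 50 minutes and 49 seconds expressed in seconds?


Minutes: 50
Extra seconds: 49
Seconds per minute: 60
Minutes to seconds: 50 x 60 = 3000
Total: 3000 + 49 = 3049

3049


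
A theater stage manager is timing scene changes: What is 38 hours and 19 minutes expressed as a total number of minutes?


Hours: 38
Minutes: 19
Convert hours to minutes: 38 x 60 = 2280
Add remaining minutes: 2280 + 19 = 2299

2299


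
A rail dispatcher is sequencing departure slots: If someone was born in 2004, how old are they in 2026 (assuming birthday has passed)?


Birth year: 2004
Current year: 2026
Age = current year - birth year
Age = 2026 - 2004 = 22

22


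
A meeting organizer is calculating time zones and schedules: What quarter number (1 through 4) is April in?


Month: April (month 4)
Q1: January-March (months 1-3)
Q2: April-June (months 4-6)
Q3: July-September (months 7-9)
Q4: October-December (months 10-12)
Month 4 falls in Q2

2


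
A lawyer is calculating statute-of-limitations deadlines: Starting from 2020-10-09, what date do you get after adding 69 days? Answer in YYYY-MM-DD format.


Start: 2020-10-09
Adding 69 days
Days remaining in October: 22
After October: 47 days still to add
November 2020: 30 days, 17 remaining
December 2020 has 31 days, need 17
Result: 2020-12-17

2020-12-17


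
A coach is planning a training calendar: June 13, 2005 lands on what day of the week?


Date: 2005-06-13
January 1, 2005 is a Saturday
Day of year: 164
Offset from Jan 1: 163 days
163 mod 7 = 2
Result: Monday

Monday


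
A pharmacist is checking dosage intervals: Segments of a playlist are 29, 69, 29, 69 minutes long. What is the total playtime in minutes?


Durations: 29, 69, 29, 69
Running sum: 29
+ 69 = 98
+ 29 = 127
+ 69 = 196
Total duration: 196 minutes
That is 3 hours and 16 minutes

196


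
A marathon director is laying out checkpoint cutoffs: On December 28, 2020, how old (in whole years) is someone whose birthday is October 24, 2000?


Birth: 2000-10-24
Reference: 2020-12-28
Year difference: 2020 - 2000 = 20
Has birthday (10-24) occurred by 12-28? Yes
Age in full years: 20

20


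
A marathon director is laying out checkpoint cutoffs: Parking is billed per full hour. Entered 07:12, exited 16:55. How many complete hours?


Start: 07:12
End: 16:55
Hour difference: 16 - 7 = 9 hours
Minute difference: 55 - 12 = 43 minutes
Total minutes: 583
Complete hours: 583 / 60 = 9 (remainder 43)

9


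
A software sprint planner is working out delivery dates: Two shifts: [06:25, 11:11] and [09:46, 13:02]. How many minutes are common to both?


Interval A: [385, 671] minutes from midnight
Interval B: [586, 782] minutes from midnight
Overlap start = max(385, 586) = 586
Overlap end = min(671, 782) = 671
Overlap = 671 - 586 = 85 minutes

85


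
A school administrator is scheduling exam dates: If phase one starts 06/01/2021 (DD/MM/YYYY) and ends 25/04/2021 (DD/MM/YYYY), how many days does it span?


Start date: 2021-01-06
End date: 2021-04-25
Jan 2021: +26 days
Feb 2021: +28 days
Mar 2021: +31 days
Apr 2021: +24 days
Total: 109 days

109


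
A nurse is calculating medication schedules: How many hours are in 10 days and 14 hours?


Days: 10
Extra hours: 14
Hours per day: 24
Days to hours: 10 x 24 = 240
Total: 240 + 14 = 254

254


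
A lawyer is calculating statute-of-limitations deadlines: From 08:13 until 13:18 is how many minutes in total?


Start time: 08:13 = 493 minutes from midnight
End time: 13:18 = 798 minutes from midnight
Difference: 798 - 493 = 305 minutes
That is 5 hours and 5 minutes

305


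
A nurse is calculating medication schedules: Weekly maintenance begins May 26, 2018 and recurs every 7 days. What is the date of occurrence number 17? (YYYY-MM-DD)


First occurrence: 2018-05-26 (occurrence 1)
Each occurrence is 7 days after the previous.
Occurrence 17 is 16 weeks after the first.
16 weeks = 112 days
2018-05-26 + 112 days = 2018-09-15

2018-09-15


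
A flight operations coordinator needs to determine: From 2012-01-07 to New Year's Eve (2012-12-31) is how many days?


Start: January 07, 2012
End: December 31, 2012
Days left in January: 24
February: 29
March: 31
April: 30
May: 31
... plus remaining months
Sum of remaining months: 335
Total: 24 + 335 = 359

359


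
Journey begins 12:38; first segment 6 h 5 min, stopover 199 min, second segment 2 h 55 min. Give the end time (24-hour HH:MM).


Depart: 12:38
Leg 1: +365 min -> 18:43
Layover: +199 min -> 22:02
Leg 2: +175 min -> 00:57
Total travel: 739 minutes = 12h 19m
Arrival: 00:57

00:57


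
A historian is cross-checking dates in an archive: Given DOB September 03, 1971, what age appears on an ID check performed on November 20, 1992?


Birth: 1971-09-03
Reference: 1992-11-20
Year difference: 1992 - 1971 = 21
Has birthday (09-03) occurred by 11-20? Yes
Age in full years: 21

21


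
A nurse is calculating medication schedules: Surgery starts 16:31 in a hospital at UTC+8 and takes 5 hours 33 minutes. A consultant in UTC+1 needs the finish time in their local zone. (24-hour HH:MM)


Start: 16:31 in UTC+8
Step 1 - add duration:
  minutes: 31 + 33 = 64 (carry 1h)
  hours: 16 + 5 + 1 = 22
  end in UTC+8: 22:04
Step 2 - convert UTC+8 -> UTC+1:
  offset difference: 1 - (8) = -7 hours
  22 + (-7) = 15 -> mod 24 = 15
Result: 15:04 in UTC+1

15:04


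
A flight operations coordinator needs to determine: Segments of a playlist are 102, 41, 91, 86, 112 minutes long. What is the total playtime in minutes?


Durations: 102, 41, 91, 86, 112
Running sum: 102
+ 41 = 143
+ 91 = 234
+ 86 = 320
+ 112 = 432
Total duration: 432 minutes
That is 7 hours and 12 minutes

432


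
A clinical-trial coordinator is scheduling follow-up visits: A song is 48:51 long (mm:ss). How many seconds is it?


Minutes: 48
Extra seconds: 51
Seconds per minute: 60
Minutes to seconds: 48 x 60 = 2880
Total: 2880 + 51 = 2931

2931


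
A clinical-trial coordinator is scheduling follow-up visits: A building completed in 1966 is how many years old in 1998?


Birth year: 1966
Current year: 1998
Age = current year - birth year
Age = 1998 - 1966 = 32

32


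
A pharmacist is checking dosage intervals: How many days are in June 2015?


Month: June
Year: 2015
June is a 30-day month
Total: 30 days

30


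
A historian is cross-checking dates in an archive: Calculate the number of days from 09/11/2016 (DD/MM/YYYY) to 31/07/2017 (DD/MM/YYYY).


Start date: 2016-11-09
End date: 2017-07-31
Nov 2016: +22 days
Dec 2016: +31 days
Jan 2017: +31 days
... (6 more months)
Total: 264 days

264


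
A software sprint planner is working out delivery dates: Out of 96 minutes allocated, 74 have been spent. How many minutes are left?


Total budget: 96 minutes
Time used: 74 minutes
Remaining: 96 - 74 = 22 minutes
Percent used: 77.1%
Percent remaining: 22.9%

22


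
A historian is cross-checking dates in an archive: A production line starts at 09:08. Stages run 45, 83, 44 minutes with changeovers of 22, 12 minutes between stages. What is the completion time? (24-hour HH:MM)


Start: 09:08 = 548 min from midnight
  after task 1 (45 min): 09:53
  after break (22 min): 10:15
  after task 2 (83 min): 11:38
  after break (12 min): 11:50
  after task 3 (44 min): 12:34
Total elapsed: 206 minutes
End time: 12:34

12:34


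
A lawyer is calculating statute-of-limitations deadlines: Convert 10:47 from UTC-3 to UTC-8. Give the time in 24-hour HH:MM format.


Local time: 10:47 at UTC-3 (offset -3h)
Target zone: UTC-8 (offset -8h)
Difference: -8 - (-3) = -5 hours
Calculation: 10 + (-5) = 5
Result: 05:47

05:47


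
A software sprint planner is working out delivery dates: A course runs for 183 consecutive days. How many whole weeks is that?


Total days: 183
Days per week: 7
Division: 183 / 7 = 26 remainder 1
Complete weeks: 26
Remaining days: 1

26


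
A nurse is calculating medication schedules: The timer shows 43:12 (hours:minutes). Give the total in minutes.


Hours: 43
Minutes: 12
Convert hours to minutes: 43 x 60 = 2580
Add remaining minutes: 2580 + 12 = 2592

2592


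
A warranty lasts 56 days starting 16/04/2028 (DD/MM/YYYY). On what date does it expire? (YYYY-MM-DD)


Start: 2028-04-16
Adding 56 days
Days remaining in April: 14
After April: 42 days still to add
May 2028: 31 days, 11 remaining
June 2028 has 30 days, need 11
Result: 2028-06-11

2028-06-11


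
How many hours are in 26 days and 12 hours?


Days: 26
Extra hours: 12
Hours per day: 24
Days to hours: 26 x 24 = 624
Total: 624 + 12 = 636

636


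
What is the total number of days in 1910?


Year: 1910
Check leap year rules:
Divisible by 4? No
1910 is not a leap year
Days: 365

365


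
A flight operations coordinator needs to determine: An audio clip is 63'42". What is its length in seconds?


Minutes: 63
Seconds: 42
Convert minutes to seconds: 63 x 60 = 3780
Add remaining seconds: 3780 + 42 = 3822

3822


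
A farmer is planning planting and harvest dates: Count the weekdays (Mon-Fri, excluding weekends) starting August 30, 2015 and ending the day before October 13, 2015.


Start: 2015-08-30 (Sunday)
End (exclusive): 2015-10-13 (Tuesday)
Total calendar days: 44
Full weeks: 44 // 7 = 6 -> 30 weekdays
Remaining 2 days starting on Sunday:
  Sun(-), Mon(w) -> 1 weekdays
Total business days: 30 + 1 = 31

31


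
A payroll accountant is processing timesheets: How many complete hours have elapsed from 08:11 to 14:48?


Start: 08:11
End: 14:48
Hour difference: 14 - 8 = 6 hours
Minute difference: 48 - 11 = 37 minutes
Total minutes: 397
Complete hours: 397 / 60 = 6 (remainder 37)

6


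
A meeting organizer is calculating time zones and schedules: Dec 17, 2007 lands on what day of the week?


Date: 2007-12-17
January 1, 2007 is a Monday
Day of year: 351
Offset from Jan 1: 350 days
350 mod 7 = 0
Result: Monday

Monday


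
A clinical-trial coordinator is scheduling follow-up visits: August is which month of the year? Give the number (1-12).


Calendar month order:
7. July
8. August <--
9. September
August is month number 8

8


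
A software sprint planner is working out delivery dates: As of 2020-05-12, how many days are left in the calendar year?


Start: May 12, 2020
End: December 31, 2020
Days left in May: 19
June: 30
July: 31
August: 31
September: 30
... plus remaining months
Sum of remaining months: 214
Total: 19 + 214 = 233

233


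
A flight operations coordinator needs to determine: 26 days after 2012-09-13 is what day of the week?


Start: 2012-09-13 (Thursday)
Step 1 - find target date: add 26 days
  2012-09-13 + 26 days = 2012-10-09
Step 2 - day of week:
  26 mod 7 = 5
  Thursday + 5 days -> Tuesday
Result: Tuesday (2012-10-09)

Tuesday


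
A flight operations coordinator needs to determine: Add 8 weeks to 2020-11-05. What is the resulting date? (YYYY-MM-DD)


Start: 2020-11-05
Weeks to add: 8
Convert to days: 8 x 7 = 56 days
Add 56 days to 2020-11-05
Result: 2020-12-31

2020-12-31


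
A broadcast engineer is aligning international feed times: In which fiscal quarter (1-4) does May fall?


Month: May (month 5)
Q1: January-March (months 1-3)
Q2: April-June (months 4-6)
Q3: July-September (months 7-9)
Q4: October-December (months 10-12)
Month 5 falls in Q2

2


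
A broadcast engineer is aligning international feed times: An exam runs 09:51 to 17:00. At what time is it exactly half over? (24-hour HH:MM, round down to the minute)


Start time: 09:51 = 591 minutes from midnight
End time: 17:00 = 1020 minutes from midnight
Sum: 591 + 1020 = 1611
Midpoint: 1611 / 2 = 805 minutes
Convert: 805 / 60 = 13 hours, 25 minutes
Result: 13:25

13:25


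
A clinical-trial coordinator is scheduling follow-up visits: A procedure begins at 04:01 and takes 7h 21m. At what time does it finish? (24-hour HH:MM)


Start time: 04:01
Adding: 7 hours 21 minutes
Minutes: 1 + 21 = 22
Hours: 4 + 7 + 0 = 11
Result: 11:22

11:22


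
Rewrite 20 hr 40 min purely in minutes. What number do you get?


Hours: 20
Extra minutes: 40
Minutes per hour: 60
Hours to minutes: 20 x 60 = 1200
Total: 1200 + 40 = 1240

1240


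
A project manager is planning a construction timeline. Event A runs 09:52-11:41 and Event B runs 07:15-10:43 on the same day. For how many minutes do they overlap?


Interval A: [592, 701] minutes from midnight
Interval B: [435, 643] minutes from midnight
Overlap start = max(592, 435) = 592
Overlap end = min(701, 643) = 643
Overlap = 643 - 592 = 51 minutes

51


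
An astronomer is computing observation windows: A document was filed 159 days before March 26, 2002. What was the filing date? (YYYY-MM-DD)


Start: 2002-03-26
Subtracting 159 days
Days already passed in March: 26
After going back through March: 133 more days to subtract
February 2002: 28 days, 105 remaining
January 2002: 31 days, 74 remaining
December 2001: 31 days, 43 remaining
November 2001: 30 days, 13 remaining
Result: 2001-10-18

2001-10-18


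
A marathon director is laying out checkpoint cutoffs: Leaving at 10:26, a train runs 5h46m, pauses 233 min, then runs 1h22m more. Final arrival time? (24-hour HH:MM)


Depart: 10:26
Leg 1: +346 min -> 16:12
Layover: +233 min -> 20:05
Leg 2: +82 min -> 21:27
Total travel: 661 minutes = 11h 1m
Arrival: 21:27

21:27


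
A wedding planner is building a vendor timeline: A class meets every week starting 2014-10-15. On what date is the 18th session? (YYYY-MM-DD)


First occurrence: 2014-10-15 (occurrence 1)
Each occurrence is 7 days after the previous.
Occurrence 18 is 17 weeks after the first.
17 weeks = 119 days
2014-10-15 + 119 days = 2015-02-11

2015-02-11


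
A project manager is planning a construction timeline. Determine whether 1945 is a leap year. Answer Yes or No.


Year: 1945
Divisible by 4? 1945 / 4 = 486.25 -> No
Not divisible by 4, so NOT a leap year

No


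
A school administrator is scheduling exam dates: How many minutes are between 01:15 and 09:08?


Start time: 01:15 = 75 minutes from midnight
End time: 09:08 = 548 minutes from midnight
Difference: 548 - 75 = 473 minutes
That is 7 hours and 53 minutes

473


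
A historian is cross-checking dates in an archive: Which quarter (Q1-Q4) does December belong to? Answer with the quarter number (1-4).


Month: December (month 12)
Q1: January-March (months 1-3)
Q2: April-June (months 4-6)
Q3: July-September (months 7-9)
Q4: October-December (months 10-12)
Month 12 falls in Q4

4


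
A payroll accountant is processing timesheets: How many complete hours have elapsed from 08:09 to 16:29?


Start: 08:09
End: 16:29
Hour difference: 16 - 8 = 8 hours
Minute difference: 29 - 9 = 20 minutes
Total minutes: 500
Complete hours: 500 / 60 = 8 (remainder 20)

8


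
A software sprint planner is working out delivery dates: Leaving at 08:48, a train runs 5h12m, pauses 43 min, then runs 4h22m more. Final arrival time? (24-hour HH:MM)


Depart: 08:48
Leg 1: +312 min -> 14:00
Layover: +43 min -> 14:43
Leg 2: +262 min -> 19:05
Total travel: 617 minutes = 10h 17m
Arrival: 19:05

19:05


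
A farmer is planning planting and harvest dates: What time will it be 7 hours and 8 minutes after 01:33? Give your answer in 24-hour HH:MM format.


Start time: 01:33
Adding: 7 hours 8 minutes
Minutes: 33 + 8 = 41
Hours: 1 + 7 + 0 = 8
Result: 08:41

08:41


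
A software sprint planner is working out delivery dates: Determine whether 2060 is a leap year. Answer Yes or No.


Year: 2060
Divisible by 4? 2060 / 4 = 515.0 -> Yes
Divisible by 100? 2060 / 100 = 20.6 -> No
Divisible by 4 but not 100, so it IS a leap year

Yes


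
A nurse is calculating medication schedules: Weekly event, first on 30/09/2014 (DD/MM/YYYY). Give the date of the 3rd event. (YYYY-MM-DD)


First occurrence: 2014-09-30 (occurrence 1)
Each occurrence is 7 days after the previous.
Occurrence 3 is 2 weeks after the first.
2 weeks = 14 days
2014-09-30 + 14 days = 2014-10-14

2014-10-14


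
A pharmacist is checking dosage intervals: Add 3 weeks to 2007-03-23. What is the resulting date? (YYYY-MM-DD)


Start: 2007-03-23
Weeks to add: 3
Convert to days: 3 x 7 = 21 days
Add 21 days to 2007-03-23
Result: 2007-04-13

2007-04-13


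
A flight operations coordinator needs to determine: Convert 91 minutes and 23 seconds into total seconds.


Minutes: 91
Seconds: 23
Convert minutes to seconds: 91 x 60 = 5460
Add remaining seconds: 5460 + 23 = 5483

5483


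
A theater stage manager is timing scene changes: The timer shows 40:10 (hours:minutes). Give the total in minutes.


Hours: 40
Minutes: 10
Convert hours to minutes: 40 x 60 = 2400
Add remaining minutes: 2400 + 10 = 2410

2410


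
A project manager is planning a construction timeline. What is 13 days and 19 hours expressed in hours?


Days: 13
Extra hours: 19
Hours per day: 24
Days to hours: 13 x 24 = 312
Total: 312 + 19 = 331

331


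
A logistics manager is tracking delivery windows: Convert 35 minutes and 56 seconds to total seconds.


Minutes: 35
Extra seconds: 56
Seconds per minute: 60
Minutes to seconds: 35 x 60 = 2100
Total: 2100 + 56 = 2156

2156


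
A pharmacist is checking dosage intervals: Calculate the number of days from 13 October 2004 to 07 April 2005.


Start date: 2004-10-13
End date: 2005-04-07
Oct 2004: +19 days
Nov 2004: +30 days
Dec 2004: +31 days
... (4 more months)
Total: 176 days

176


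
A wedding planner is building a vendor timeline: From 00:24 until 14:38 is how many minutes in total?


Start time: 00:24 = 24 minutes from midnight
End time: 14:38 = 878 minutes from midnight
Difference: 878 - 24 = 854 minutes
That is 14 hours and 14 minutes

854


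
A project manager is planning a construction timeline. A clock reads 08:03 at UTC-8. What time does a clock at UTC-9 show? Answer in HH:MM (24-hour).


Local time: 08:03 at UTC-8 (offset -8h)
Target zone: UTC-9 (offset -9h)
Difference: -9 - (-8) = -1 hours
Calculation: 8 + (-1) = 7
Result: 07:03

07:03


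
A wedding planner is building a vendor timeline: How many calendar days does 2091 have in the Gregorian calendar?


Year: 2091
Check leap year rules:
Divisible by 4? No
2091 is not a leap year
Days: 365

365


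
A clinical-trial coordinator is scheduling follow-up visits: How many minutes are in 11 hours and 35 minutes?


Hours: 11
Extra minutes: 35
Minutes per hour: 60
Hours to minutes: 11 x 60 = 660
Total: 660 + 35 = 695

695


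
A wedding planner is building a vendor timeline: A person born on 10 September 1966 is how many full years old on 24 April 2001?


Birth: 1966-09-10
Reference: 2001-04-24
Year difference: 2001 - 1966 = 35
Has birthday (09-10) occurred by 04-24? No
Birthday not yet reached this year -> subtract 1
Age in full years: 34

34


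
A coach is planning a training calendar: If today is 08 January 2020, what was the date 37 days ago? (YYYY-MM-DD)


Start: 2020-01-08
Subtracting 37 days
Days already passed in January: 8
After going back through January: 29 more days to subtract
December 2019 has 31 days, need 29
Result: 2019-12-02

2019-12-02


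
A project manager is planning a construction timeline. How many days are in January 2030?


Month: January
Year: 2030
January is a 31-day month
Total: 31 days

31


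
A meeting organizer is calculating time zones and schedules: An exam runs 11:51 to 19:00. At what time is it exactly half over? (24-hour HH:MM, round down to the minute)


Start time: 11:51 = 711 minutes from midnight
End time: 19:00 = 1140 minutes from midnight
Sum: 711 + 1140 = 1851
Midpoint: 1851 / 2 = 925 minutes
Convert: 925 / 60 = 15 hours, 25 minutes
Result: 15:25

15:25


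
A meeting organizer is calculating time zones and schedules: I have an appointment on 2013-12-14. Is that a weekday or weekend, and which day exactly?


Date: 2013-12-14
January 1, 2013 is a Tuesday
Day of year: 348
Offset from Jan 1: 347 days
347 mod 7 = 4
Result: Saturday

Saturday


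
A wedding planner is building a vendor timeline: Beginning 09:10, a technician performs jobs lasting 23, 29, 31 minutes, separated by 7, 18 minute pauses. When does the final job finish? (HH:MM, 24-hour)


Start: 09:10 = 550 min from midnight
  after task 1 (23 min): 09:33
  after break (7 min): 09:40
  after task 2 (29 min): 10:09
  after break (18 min): 10:27
  after task 3 (31 min): 10:58
Total elapsed: 108 minutes
End time: 10:58

10:58


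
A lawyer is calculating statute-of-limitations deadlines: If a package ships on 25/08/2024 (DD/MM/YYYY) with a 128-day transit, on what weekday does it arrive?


Start: 2024-08-25 (Sunday)
Step 1 - find target date: add 128 days
  2024-08-25 + 128 days = 2024-12-31
Step 2 - day of week:
  128 mod 7 = 2
  Sunday + 2 days -> Tuesday
Result: Tuesday (2024-12-31)

Tuesday


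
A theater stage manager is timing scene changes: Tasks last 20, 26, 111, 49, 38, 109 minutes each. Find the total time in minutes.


Durations: 20, 26, 111, 49, 38, 109
Running sum: 20
+ 26 = 46
+ 111 = 157
+ 49 = 206
+ 38 = 244
+ 109 = 353
Total duration: 353 minutes
That is 5 hours and 53 minutes

353


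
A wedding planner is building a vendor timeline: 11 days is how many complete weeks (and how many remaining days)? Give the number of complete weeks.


Total days: 11
Days per week: 7
Division: 11 / 7 = 1 remainder 4
Complete weeks: 1
Remaining days: 4

1


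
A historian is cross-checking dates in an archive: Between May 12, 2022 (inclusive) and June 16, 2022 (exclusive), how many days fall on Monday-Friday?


Start: 2022-05-12 (Thursday)
End (exclusive): 2022-06-16 (Thursday)
Total calendar days: 35
Full weeks: 35 // 7 = 5 -> 25 weekdays
Remaining 0 days starting on Thursday:
Total business days: 25 + 0 = 25

25


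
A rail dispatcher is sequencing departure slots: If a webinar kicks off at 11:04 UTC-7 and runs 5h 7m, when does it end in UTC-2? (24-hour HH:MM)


Start: 11:04 in UTC-7
Step 1 - add duration:
  minutes: 4 + 7 = 11
  hours: 11 + 5 + 0 = 16
  end in UTC-7: 16:11
Step 2 - convert UTC-7 -> UTC-2:
  offset difference: -2 - (-7) = 5 hours
  16 + (5) = 21 -> mod 24 = 21
Result: 21:11 in UTC-2

21:11


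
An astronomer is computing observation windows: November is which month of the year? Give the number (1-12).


Calendar month order:
10. October
11. November <--
12. December
November is month number 11

11


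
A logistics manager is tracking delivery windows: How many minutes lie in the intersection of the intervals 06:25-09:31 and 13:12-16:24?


Interval A: [385, 571] minutes from midnight
Interval B: [792, 984] minutes from midnight
Overlap start = max(385, 792) = 792
Overlap end = min(571, 984) = 571
End <= start, so the intervals do not overlap: 0 minutes

0


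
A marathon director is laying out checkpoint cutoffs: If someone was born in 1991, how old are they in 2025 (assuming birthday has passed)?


Birth year: 1991
Current year: 2025
Age = current year - birth year
Age = 2025 - 1991 = 34

34


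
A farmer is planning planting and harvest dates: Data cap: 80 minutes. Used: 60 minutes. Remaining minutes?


Total budget: 80 minutes
Time used: 60 minutes
Remaining: 80 - 60 = 20 minutes
Percent used: 75.0%
Percent remaining: 25.0%

20


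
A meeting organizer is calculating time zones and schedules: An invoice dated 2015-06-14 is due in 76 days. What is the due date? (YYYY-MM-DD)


Start: 2015-06-14
Adding 76 days
Days remaining in June: 16
After June: 60 days still to add
July 2015: 31 days, 29 remaining
August 2015 has 31 days, need 29
Result: 2015-08-29

2015-08-29


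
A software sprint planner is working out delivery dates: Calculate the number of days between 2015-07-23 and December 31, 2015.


Start: July 23, 2015
End: December 31, 2015
Days left in July: 8
August: 31
September: 30
October: 31
November: 30
... plus remaining months
Sum of remaining months: 153
Total: 8 + 153 = 161

161


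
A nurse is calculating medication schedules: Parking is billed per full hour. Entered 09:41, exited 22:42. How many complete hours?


Start: 09:41
End: 22:42
Hour difference: 22 - 9 = 13 hours
Minute difference: 42 - 41 = 1 minutes
Total minutes: 781
Complete hours: 781 / 60 = 13 (remainder 1)

13


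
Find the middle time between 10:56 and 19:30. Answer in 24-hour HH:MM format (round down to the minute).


Start time: 10:56 = 656 minutes from midnight
End time: 19:30 = 1170 minutes from midnight
Sum: 656 + 1170 = 1826
Midpoint: 1826 / 2 = 913 minutes
Convert: 913 / 60 = 15 hours, 13 minutes
Result: 15:13

15:13


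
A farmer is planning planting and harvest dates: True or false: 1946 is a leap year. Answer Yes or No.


Year: 1946
Divisible by 4? 1946 / 4 = 486.5 -> No
Not divisible by 4, so NOT a leap year

No


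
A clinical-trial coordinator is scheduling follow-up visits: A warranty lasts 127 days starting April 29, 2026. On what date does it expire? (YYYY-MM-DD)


Start: 2026-04-29
Adding 127 days
Days remaining in April: 1
After April: 126 days still to add
May 2026: 31 days, 95 remaining
June 2026: 30 days, 65 remaining
July 2026: 31 days, 34 remaining
August 2026: 31 days, 3 remaining
Result: 2026-09-03

2026-09-03


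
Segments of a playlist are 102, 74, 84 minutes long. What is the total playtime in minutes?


Durations: 102, 74, 84
Running sum: 102
+ 74 = 176
+ 84 = 260
Total duration: 260 minutes
That is 4 hours and 20 minutes

260


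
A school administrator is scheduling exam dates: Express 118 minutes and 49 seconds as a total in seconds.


Minutes: 118
Seconds: 49
Convert minutes to seconds: 118 x 60 = 7080
Add remaining seconds: 7080 + 49 = 7129

7129


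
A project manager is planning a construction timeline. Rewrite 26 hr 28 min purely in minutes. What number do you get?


Hours: 26
Extra minutes: 28
Minutes per hour: 60
Hours to minutes: 26 x 60 = 1560
Total: 1560 + 28 = 1588

1588


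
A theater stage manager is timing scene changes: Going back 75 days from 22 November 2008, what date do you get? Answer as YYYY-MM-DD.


Start: 2008-11-22
Subtracting 75 days
Days already passed in November: 22
After going back through November: 53 more days to subtract
October 2008: 31 days, 22 remaining
September 2008 has 30 days, need 22
Result: 2008-09-08

2008-09-08


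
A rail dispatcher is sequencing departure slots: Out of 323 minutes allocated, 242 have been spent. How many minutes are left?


Total budget: 323 minutes
Time used: 242 minutes
Remaining: 323 - 242 = 81 minutes
Percent used: 74.9%
Percent remaining: 25.1%

81


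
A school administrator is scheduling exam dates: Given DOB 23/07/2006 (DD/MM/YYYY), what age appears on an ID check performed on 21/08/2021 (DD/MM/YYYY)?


Birth: 2006-07-23
Reference: 2021-08-21
Year difference: 2021 - 2006 = 15
Has birthday (07-23) occurred by 08-21? Yes
Age in full years: 15

15


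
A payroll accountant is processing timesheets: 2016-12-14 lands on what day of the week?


Date: 2016-12-14
January 1, 2016 is a Friday
Day of year: 349
Offset from Jan 1: 348 days
348 mod 7 = 5
Result: Wednesday

Wednesday


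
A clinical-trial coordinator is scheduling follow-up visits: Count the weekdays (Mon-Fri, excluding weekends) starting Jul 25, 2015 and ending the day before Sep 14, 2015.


Start: 2015-07-25 (Saturday)
End (exclusive): 2015-09-14 (Monday)
Total calendar days: 51
Full weeks: 51 // 7 = 7 -> 35 weekdays
Remaining 2 days starting on Saturday:
  Sat(-), Sun(-) -> 0 weekdays
Total business days: 35 + 0 = 35

35


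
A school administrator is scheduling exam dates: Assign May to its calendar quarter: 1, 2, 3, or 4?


Month: May (month 5)
Q1: January-March (months 1-3)
Q2: April-June (months 4-6)
Q3: July-September (months 7-9)
Q4: October-December (months 10-12)
Month 5 falls in Q2

2


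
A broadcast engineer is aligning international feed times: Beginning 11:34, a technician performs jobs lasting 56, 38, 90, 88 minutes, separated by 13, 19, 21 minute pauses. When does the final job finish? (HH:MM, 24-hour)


Start: 11:34 = 694 min from midnight
  after task 1 (56 min): 12:30
  after break (13 min): 12:43
  after task 2 (38 min): 13:21
  after break (19 min): 13:40
  after task 3 (90 min): 15:10
  after break (21 min): 15:31
  after task 4 (88 min): 16:59
Total elapsed: 325 minutes
End time: 16:59

16:59


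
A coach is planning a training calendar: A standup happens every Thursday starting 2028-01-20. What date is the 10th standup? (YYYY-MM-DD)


First occurrence: 2028-01-20 (occurrence 1)
Each occurrence is 7 days after the previous.
Occurrence 10 is 9 weeks after the first.
9 weeks = 63 days
2028-01-20 + 63 days = 2028-03-23

2028-03-23


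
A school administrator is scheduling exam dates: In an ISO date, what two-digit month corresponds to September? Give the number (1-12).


Calendar month order:
8. August
9. September <--
10. October
September is month number 9

9


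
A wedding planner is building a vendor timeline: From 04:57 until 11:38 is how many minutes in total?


Start time: 04:57 = 297 minutes from midnight
End time: 11:38 = 698 minutes from midnight
Difference: 698 - 297 = 401 minutes
That is 6 hours and 41 minutes

401


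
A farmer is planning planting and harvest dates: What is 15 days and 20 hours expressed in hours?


Days: 15
Extra hours: 20
Hours per day: 24
Days to hours: 15 x 24 = 360
Total: 360 + 20 = 380

380


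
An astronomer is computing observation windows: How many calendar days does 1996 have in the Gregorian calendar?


Year: 1996
Check leap year rules:
Divisible by 4? Yes
Divisible by 100? No
1996 is a leap year
Days: 366

366


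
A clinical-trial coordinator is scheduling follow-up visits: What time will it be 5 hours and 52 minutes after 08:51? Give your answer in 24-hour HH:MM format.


Start time: 08:51
Adding: 5 hours 52 minutes
Minutes: 51 + 52 = 103
Minute overflow: 103 >= 60, so carry 1 hour, minutes = 43
Hours: 8 + 5 + 1 = 14
Result: 14:43

14:43


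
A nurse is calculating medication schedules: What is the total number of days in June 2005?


Month: June
Year: 2005
June is a 30-day month
Total: 30 days

30


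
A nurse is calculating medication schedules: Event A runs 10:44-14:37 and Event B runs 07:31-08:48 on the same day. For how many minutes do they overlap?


Interval A: [644, 877] minutes from midnight
Interval B: [451, 528] minutes from midnight
Overlap start = max(644, 451) = 644
Overlap end = min(877, 528) = 528
End <= start, so the intervals do not overlap: 0 minutes

0


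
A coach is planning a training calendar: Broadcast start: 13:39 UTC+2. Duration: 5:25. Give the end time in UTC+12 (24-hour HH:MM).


Start: 13:39 in UTC+2
Step 1 - add duration:
  minutes: 39 + 25 = 64 (carry 1h)
  hours: 13 + 5 + 1 = 19
  end in UTC+2: 19:04
Step 2 - convert UTC+2 -> UTC+12:
  offset difference: 12 - (2) = 10 hours
  19 + (10) = 29 -> mod 24 = 5
Result: 05:04 in UTC+12

05:04


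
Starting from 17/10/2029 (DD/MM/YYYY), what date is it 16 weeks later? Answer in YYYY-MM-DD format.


Start: 2029-10-17
Weeks to add: 16
Convert to days: 16 x 7 = 112 days
Add 112 days to 2029-10-17
Result: 2030-02-06

2030-02-06


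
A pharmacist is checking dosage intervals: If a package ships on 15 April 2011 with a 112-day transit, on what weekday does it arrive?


Start: 2011-04-15 (Friday)
Step 1 - find target date: add 112 days
  2011-04-15 + 112 days = 2011-08-05
Step 2 - day of week:
  112 mod 7 = 0
  Friday + 0 days -> Friday
Result: Friday (2011-08-05)

Friday


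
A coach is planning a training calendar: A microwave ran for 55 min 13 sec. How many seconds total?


Minutes: 55
Extra seconds: 13
Seconds per minute: 60
Minutes to seconds: 55 x 60 = 3300
Total: 3300 + 13 = 3313

3313


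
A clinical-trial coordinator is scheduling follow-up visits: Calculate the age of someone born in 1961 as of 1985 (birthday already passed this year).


Birth year: 1961
Current year: 1985
Age = current year - birth year
Age = 1985 - 1961 = 24

24


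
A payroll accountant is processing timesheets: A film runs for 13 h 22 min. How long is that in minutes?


Hours: 13
Minutes: 22
Convert hours to minutes: 13 x 60 = 780
Add remaining minutes: 780 + 22 = 802

802


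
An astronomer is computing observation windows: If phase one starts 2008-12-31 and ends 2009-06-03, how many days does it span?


Start date: 2008-12-31
End date: 2009-06-03
Dec 2008: +1 days
Jan 2009: +31 days
Feb 2009: +28 days
... (4 more months)
Total: 154 days

154


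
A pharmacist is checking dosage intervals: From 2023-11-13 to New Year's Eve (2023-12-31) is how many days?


Start: November 13, 2023
End: December 31, 2023
Days left in November: 17
December: 31
Sum of remaining months: 31
Total: 17 + 31 = 48

48


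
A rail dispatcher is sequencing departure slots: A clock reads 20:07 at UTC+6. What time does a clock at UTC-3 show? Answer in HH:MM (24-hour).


Local time: 20:07 at UTC+6 (offset 6h)
Target zone: UTC-3 (offset -3h)
Difference: -3 - (6) = -9 hours
Calculation: 20 + (-9) = 11
Result: 11:07

11:07


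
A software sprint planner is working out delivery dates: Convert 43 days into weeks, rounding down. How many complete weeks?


Total days: 43
Days per week: 7
Division: 43 / 7 = 6 remainder 1
Complete weeks: 6
Remaining days: 1

6


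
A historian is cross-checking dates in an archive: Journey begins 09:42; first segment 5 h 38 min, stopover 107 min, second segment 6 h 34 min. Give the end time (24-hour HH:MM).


Depart: 09:42
Leg 1: +338 min -> 15:20
Layover: +107 min -> 17:07
Leg 2: +394 min -> 23:41
Total travel: 839 minutes = 13h 59m
Arrival: 23:41

23:41


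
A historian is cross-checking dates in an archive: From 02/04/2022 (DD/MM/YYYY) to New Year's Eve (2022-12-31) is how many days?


Start: April 02, 2022
End: December 31, 2022
Days left in April: 28
May: 31
June: 30
July: 31
August: 31
... plus remaining months
Sum of remaining months: 245
Total: 28 + 245 = 273

273


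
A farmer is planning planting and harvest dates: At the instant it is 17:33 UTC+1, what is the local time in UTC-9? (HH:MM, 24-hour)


Local time: 17:33 at UTC+1 (offset 1h)
Target zone: UTC-9 (offset -9h)
Difference: -9 - (1) = -10 hours
Calculation: 17 + (-10) = 7
Result: 07:33

07:33


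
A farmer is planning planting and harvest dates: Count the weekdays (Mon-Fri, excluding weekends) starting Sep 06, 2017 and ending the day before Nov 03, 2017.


Start: 2017-09-06 (Wednesday)
End (exclusive): 2017-11-03 (Friday)
Total calendar days: 58
Full weeks: 58 // 7 = 8 -> 40 weekdays
Remaining 2 days starting on Wednesday:
  Wed(w), Thu(w) -> 2 weekdays
Total business days: 40 + 2 = 42

42


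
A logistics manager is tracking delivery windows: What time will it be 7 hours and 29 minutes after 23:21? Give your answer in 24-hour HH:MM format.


Start time: 23:21
Adding: 7 hours 29 minutes
Minutes: 21 + 29 = 50
Hours: 23 + 7 + 0 = 30
Hour wraparound: 30 mod 24 = 6
Result: 06:50

06:50
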